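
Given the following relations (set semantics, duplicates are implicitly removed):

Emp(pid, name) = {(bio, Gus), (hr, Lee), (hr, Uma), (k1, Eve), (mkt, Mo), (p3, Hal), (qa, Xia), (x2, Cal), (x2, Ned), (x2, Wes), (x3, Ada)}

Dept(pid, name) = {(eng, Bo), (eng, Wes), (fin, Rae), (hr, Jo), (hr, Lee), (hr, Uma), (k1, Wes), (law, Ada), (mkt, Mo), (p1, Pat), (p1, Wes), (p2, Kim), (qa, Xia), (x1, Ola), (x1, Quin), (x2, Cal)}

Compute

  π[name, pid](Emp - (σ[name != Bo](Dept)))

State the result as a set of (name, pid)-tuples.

{(Ada, x3), (Eve, k1), (Gus, bio), (Hal, p3), (Ned, x2), (Wes, x2)}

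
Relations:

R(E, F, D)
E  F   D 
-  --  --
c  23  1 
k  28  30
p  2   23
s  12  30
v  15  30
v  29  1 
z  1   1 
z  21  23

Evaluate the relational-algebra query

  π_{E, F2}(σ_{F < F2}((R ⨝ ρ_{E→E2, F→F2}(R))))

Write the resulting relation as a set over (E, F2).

{(c, 29), (p, 21), (s, 15), (s, 28), (v, 28), (z, 23), (z, 29)}

ρ[E→E2, F→F2]: schema becomes (E2, F2, D); tuples unchanged.
R ⋈ ρ_{E→E2, F→F2}(R) (natural join on D): {(c, 23, 1, c, 23), (c, 23, 1, v, 29), (c, 23, 1, z, 1), (k, 28, 30, k, 28), (k, 28, 30, s, 12), (k, 28, 30, v, 15), (p, 2, 23, p, 2), (p, 2, 23, z, 21), (s, 12, 30, k, 28), (s, 12, 30, s, 12), (s, 12, 30, v, 15), (v, 15, 30, k, 28), (v, 15, 30, s, 12), (v, 15, 30, v, 15), (v, 29, 1, c, 23), (v, 29, 1, v, 29), (v, 29, 1, z, 1), (z, 1, 1, c, 23), (z, 1, 1, v, 29), (z, 1, 1, z, 1), (z, 21, 23, p, 2), (z, 21, 23, z, 21)}
σ[F < F2]: keep tuples satisfying F < F2 → {(c, 23, 1, v, 29), (p, 2, 23, z, 21), (s, 12, 30, k, 28), (s, 12, 30, v, 15), (v, 15, 30, k, 28), (z, 1, 1, c, 23), (z, 1, 1, v, 29)}
Projecting to E, F2: {(c, 29), (p, 21), (s, 15), (s, 28), (v, 28), (z, 23), (z, 29)}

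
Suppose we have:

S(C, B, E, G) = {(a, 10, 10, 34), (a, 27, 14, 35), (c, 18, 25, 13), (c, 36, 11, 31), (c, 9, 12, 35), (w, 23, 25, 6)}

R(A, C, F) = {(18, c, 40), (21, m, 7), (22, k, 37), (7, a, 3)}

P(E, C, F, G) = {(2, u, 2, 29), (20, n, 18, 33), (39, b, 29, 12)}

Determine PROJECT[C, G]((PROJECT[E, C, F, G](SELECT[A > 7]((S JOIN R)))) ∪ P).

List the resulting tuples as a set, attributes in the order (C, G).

Joining S and R on C yields {(a, 10, 10, 34, 7, 3), (a, 27, 14, 35, 7, 3), (c, 18, 25, 13, 18, 40), (c, 36, 11, 31, 18, 40), (c, 9, 12, 35, 18, 40)}.
Selection A > 7: {(c, 18, 25, 13, 18, 40), (c, 36, 11, 31, 18, 40), (c, 9, 12, 35, 18, 40)}
Keep only column(s) E, C, F, G: {(11, c, 40, 31), (12, c, 40, 35), (25, c, 40, 13)}
Taking the union: {(11, c, 40, 31), (12, c, 40, 35), (2, u, 2, 29), (20, n, 18, 33), (25, c, 40, 13), (39, b, 29, 12)}
Keep only column(s) C, G: {(b, 12), (c, 13), (c, 31), (c, 35), (n, 33), (u, 29)}

{(b, 12), (c, 13), (c, 31), (c, 35), (n, 33), (u, 29)}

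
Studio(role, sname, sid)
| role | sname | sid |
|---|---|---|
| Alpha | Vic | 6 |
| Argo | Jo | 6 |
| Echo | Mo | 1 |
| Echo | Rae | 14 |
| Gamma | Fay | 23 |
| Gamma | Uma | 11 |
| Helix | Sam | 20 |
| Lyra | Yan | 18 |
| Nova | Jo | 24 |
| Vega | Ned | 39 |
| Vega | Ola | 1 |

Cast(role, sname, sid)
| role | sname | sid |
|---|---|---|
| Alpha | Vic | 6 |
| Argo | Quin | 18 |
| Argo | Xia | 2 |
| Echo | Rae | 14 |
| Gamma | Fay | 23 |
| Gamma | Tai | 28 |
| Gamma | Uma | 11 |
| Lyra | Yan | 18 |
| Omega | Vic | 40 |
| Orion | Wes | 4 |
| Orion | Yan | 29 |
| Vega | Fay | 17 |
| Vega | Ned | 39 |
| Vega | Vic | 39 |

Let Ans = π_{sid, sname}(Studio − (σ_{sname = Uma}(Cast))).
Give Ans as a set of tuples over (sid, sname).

{(1, Mo), (1, Ola), (14, Rae), (18, Yan), (20, Sam), (23, Fay), (24, Jo), (39, Ned), (6, Jo), (6, Vic)}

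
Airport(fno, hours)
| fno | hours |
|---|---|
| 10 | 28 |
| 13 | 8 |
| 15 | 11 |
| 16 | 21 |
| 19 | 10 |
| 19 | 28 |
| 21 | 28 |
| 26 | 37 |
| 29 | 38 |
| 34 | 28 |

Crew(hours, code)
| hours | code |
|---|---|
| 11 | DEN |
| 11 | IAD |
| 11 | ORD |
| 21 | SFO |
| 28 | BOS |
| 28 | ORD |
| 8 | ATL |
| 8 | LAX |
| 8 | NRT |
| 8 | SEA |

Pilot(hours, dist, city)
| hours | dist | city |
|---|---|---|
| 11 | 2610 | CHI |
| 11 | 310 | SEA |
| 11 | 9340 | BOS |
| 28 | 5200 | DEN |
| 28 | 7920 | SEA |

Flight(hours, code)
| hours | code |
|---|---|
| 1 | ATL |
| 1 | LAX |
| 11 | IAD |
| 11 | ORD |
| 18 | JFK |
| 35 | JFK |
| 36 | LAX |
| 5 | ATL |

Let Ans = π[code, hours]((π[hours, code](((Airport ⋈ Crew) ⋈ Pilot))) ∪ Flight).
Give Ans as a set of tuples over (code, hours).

{(ATL, 1), (ATL, 5), (BOS, 28), (DEN, 11), (IAD, 11), (JFK, 18), (JFK, 35), (LAX, 1), (LAX, 36), (ORD, 11), (ORD, 28)}

Airport ⋈ Crew (natural join on hours): {(10, 28, BOS), (10, 28, ORD), (13, 8, ATL), (13, 8, LAX), (13, 8, NRT), (13, 8, SEA), (15, 11, DEN), (15, 11, IAD), (15, 11, ORD), (16, 21, SFO), (19, 28, BOS), (19, 28, ORD), (21, 28, BOS), (21, 28, ORD), (34, 28, BOS), (34, 28, ORD)}
(Airport ⋈ Crew) ⋈ Pilot (natural join on hours): {(10, 28, BOS, 5200, DEN), (10, 28, BOS, 7920, SEA), (10, 28, ORD, 5200, DEN), (10, 28, ORD, 7920, SEA), (15, 11, DEN, 2610, CHI), (15, 11, DEN, 310, SEA), (15, 11, DEN, 9340, BOS), (15, 11, IAD, 2610, CHI), (15, 11, IAD, 310, SEA), (15, 11, IAD, 9340, BOS), (15, 11, ORD, 2610, CHI), (15, 11, ORD, 310, SEA), (15, 11, ORD, 9340, BOS), (19, 28, BOS, 5200, DEN), (19, 28, BOS, 7920, SEA), (19, 28, ORD, 5200, DEN), (19, 28, ORD, 7920, SEA), (21, 28, BOS, 5200, DEN), (21, 28, BOS, 7920, SEA), (21, 28, ORD, 5200, DEN), (21, 28, ORD, 7920, SEA), (34, 28, BOS, 5200, DEN), (34, 28, BOS, 7920, SEA), (34, 28, ORD, 5200, DEN), (34, 28, ORD, 7920, SEA)}
π_{hours, code} gives {(11, DEN), (11, IAD), (11, ORD), (28, BOS), (28, ORD)} (20 duplicate(s) eliminated).
Union: {(11, DEN), (11, IAD), (11, ORD), (28, BOS), (28, ORD)} with {(1, ATL), (1, LAX), (11, IAD), (11, ORD), (18, JFK), (35, JFK), (36, LAX), (5, ATL)} → {(1, ATL), (1, LAX), (11, DEN), (11, IAD), (11, ORD), (18, JFK), (28, BOS), (28, ORD), (35, JFK), (36, LAX), (5, ATL)}
π_{code, hours} gives {(ATL, 1), (ATL, 5), (BOS, 28), (DEN, 11), (IAD, 11), (JFK, 18), (JFK, 35), (LAX, 1), (LAX, 36), (ORD, 11), (ORD, 28)}.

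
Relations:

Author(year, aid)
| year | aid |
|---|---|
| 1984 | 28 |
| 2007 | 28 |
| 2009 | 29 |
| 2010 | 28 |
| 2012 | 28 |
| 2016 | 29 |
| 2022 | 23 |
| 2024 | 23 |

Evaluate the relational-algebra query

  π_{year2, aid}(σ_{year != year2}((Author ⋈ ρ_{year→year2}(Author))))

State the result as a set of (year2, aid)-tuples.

{(1984, 28), (2007, 28), (2009, 29), (2010, 28), (2012, 28), (2016, 29), (2022, 23), (2024, 23)}

ρ[year→year2]: schema becomes (year2, aid); tuples unchanged.
Joining Author and ρ_{year→year2}(Author) on aid yields {(1984, 28, 1984), (1984, 28, 2007), (1984, 28, 2010), (1984, 28, 2012), (2007, 28, 1984), (2007, 28, 2007), (2007, 28, 2010), (2007, 28, 2012), (2009, 29, 2009), (2009, 29, 2016), (2010, 28, 1984), (2010, 28, 2007), (2010, 28, 2010), (2010, 28, 2012), (2012, 28, 1984), (2012, 28, 2007), (2012, 28, 2010), (2012, 28, 2012), (2016, 29, 2009), (2016, 29, 2016), (2022, 23, 2022), (2022, 23, 2024), (2024, 23, 2022), (2024, 23, 2024)}.
Selection year != year2: {(1984, 28, 2007), (1984, 28, 2010), (1984, 28, 2012), (2007, 28, 1984), (2007, 28, 2010), (2007, 28, 2012), (2009, 29, 2016), (2010, 28, 1984), (2010, 28, 2007), (2010, 28, 2012), (2012, 28, 1984), (2012, 28, 2007), (2012, 28, 2010), (2016, 29, 2009), (2022, 23, 2024), (2024, 23, 2022)}
π_{year2, aid} gives {(1984, 28), (2007, 28), (2009, 29), (2010, 28), (2012, 28), (2016, 29), (2022, 23), (2024, 23)} (8 duplicate(s) eliminated).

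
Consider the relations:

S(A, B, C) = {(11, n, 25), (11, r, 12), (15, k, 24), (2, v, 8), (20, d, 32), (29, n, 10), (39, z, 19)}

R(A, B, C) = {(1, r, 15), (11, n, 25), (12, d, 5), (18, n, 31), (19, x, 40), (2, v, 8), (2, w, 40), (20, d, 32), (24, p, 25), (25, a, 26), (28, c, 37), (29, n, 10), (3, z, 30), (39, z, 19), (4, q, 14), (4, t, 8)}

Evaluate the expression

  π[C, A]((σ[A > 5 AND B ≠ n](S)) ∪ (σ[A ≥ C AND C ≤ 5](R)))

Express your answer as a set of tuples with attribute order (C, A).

{(12, 11), (19, 39), (24, 15), (32, 20), (5, 12)}

Apply σ_{A > 5 AND B ≠ n}; surviving tuples: {(11, r, 12), (15, k, 24), (20, d, 32), (39, z, 19)}
Apply σ_{A ≥ C AND C ≤ 5}; surviving tuples: {(12, d, 5)}
Union: {(11, r, 12), (15, k, 24), (20, d, 32), (39, z, 19)} with {(12, d, 5)} → {(11, r, 12), (12, d, 5), (15, k, 24), (20, d, 32), (39, z, 19)}
π[C, A]: project onto (C, A) → {(12, 11), (19, 39), (24, 15), (32, 20), (5, 12)}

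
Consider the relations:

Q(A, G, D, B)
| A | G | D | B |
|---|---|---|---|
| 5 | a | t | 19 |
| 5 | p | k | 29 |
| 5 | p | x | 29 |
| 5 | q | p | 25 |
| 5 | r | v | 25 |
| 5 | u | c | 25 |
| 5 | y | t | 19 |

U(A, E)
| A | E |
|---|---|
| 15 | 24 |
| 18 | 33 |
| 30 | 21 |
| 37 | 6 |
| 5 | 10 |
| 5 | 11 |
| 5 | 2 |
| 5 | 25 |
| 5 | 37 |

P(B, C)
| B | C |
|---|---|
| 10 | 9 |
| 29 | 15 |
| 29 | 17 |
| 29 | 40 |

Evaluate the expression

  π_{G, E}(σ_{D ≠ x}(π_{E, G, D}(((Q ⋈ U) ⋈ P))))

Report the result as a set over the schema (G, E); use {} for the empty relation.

{(p, 10), (p, 11), (p, 2), (p, 25), (p, 37)}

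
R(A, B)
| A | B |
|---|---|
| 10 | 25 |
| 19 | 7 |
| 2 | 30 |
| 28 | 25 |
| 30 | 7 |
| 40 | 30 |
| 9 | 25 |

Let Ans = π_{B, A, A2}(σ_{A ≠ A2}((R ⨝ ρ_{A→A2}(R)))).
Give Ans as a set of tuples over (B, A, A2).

{(25, 10, 28), (25, 10, 9), (25, 28, 10), (25, 28, 9), (25, 9, 10), (25, 9, 28), (30, 2, 40), (30, 40, 2), (7, 19, 30), (7, 30, 19)}

ρ[A→A2]: schema becomes (A2, B); tuples unchanged.
R ⋈ ρ_{A→A2}(R) (natural join on B): {(10, 25, 10), (10, 25, 28), (10, 25, 9), (19, 7, 19), (19, 7, 30), (2, 30, 2), (2, 30, 40), (28, 25, 10), (28, 25, 28), (28, 25, 9), (30, 7, 19), (30, 7, 30), (40, 30, 2), (40, 30, 40), (9, 25, 10), (9, 25, 28), (9, 25, 9)}
Selection A ≠ A2: {(10, 25, 28), (10, 25, 9), (19, 7, 30), (2, 30, 40), (28, 25, 10), (28, 25, 9), (30, 7, 19), (40, 30, 2), (9, 25, 10), (9, 25, 28)}
Keep only column(s) B, A, A2: {(25, 10, 28), (25, 10, 9), (25, 28, 10), (25, 28, 9), (25, 9, 10), (25, 9, 28), (30, 2, 40), (30, 40, 2), (7, 19, 30), (7, 30, 19)}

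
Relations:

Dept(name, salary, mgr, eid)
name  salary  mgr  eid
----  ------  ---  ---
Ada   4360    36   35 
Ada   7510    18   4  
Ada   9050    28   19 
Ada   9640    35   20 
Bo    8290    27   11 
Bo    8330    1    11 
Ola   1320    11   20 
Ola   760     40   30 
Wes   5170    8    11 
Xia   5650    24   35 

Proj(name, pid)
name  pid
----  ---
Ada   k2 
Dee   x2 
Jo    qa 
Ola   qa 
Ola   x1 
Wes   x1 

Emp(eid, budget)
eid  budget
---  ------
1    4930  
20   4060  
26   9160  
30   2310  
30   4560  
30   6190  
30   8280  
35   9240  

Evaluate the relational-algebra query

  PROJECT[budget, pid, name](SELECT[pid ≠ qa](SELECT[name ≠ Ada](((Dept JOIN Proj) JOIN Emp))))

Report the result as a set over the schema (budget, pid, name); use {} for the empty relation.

{(2310, x1, Ola), (4060, x1, Ola), (4560, x1, Ola), (6190, x1, Ola), (8280, x1, Ola)}

Natural join on name: {(Ada, 4360, 36, 35, k2), (Ada, 7510, 18, 4, k2), (Ada, 9050, 28, 19, k2), (Ada, 9640, 35, 20, k2), (Ola, 1320, 11, 20, qa), (Ola, 1320, 11, 20, x1), (Ola, 760, 40, 30, qa), (Ola, 760, 40, 30, x1), (Wes, 5170, 8, 11, x1)}
Natural join on eid: {(Ada, 4360, 36, 35, k2, 9240), (Ada, 9640, 35, 20, k2, 4060), (Ola, 1320, 11, 20, qa, 4060), (Ola, 1320, 11, 20, x1, 4060), (Ola, 760, 40, 30, qa, 2310), (Ola, 760, 40, 30, qa, 4560), (Ola, 760, 40, 30, qa, 6190), (Ola, 760, 40, 30, qa, 8280), (Ola, 760, 40, 30, x1, 2310), (Ola, 760, 40, 30, x1, 4560), (Ola, 760, 40, 30, x1, 6190), (Ola, 760, 40, 30, x1, 8280)}
Selection name ≠ Ada: {(Ola, 1320, 11, 20, qa, 4060), (Ola, 1320, 11, 20, x1, 4060), (Ola, 760, 40, 30, qa, 2310), (Ola, 760, 40, 30, qa, 4560), (Ola, 760, 40, 30, qa, 6190), (Ola, 760, 40, 30, qa, 8280), (Ola, 760, 40, 30, x1, 2310), (Ola, 760, 40, 30, x1, 4560), (Ola, 760, 40, 30, x1, 6190), (Ola, 760, 40, 30, x1, 8280)}
Selection pid ≠ qa: {(Ola, 1320, 11, 20, x1, 4060), (Ola, 760, 40, 30, x1, 2310), (Ola, 760, 40, 30, x1, 4560), (Ola, 760, 40, 30, x1, 6190), (Ola, 760, 40, 30, x1, 8280)}
Projecting to budget, pid, name: {(2310, x1, Ola), (4060, x1, Ola), (4560, x1, Ola), (6190, x1, Ola), (8280, x1, Ola)}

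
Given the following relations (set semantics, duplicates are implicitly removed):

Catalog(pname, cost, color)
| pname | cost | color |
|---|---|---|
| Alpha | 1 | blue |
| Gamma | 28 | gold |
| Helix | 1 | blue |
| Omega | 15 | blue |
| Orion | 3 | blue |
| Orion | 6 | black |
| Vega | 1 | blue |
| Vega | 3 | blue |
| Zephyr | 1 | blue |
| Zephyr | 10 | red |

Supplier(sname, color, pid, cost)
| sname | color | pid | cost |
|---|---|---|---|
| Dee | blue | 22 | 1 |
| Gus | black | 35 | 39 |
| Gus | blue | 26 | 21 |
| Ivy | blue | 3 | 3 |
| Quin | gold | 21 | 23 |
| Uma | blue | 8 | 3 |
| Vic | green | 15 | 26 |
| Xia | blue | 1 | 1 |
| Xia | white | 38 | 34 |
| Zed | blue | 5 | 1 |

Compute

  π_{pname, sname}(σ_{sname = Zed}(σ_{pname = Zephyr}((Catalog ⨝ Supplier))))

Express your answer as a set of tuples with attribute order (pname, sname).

{(Zephyr, Zed)}

Catalog ⋈ Supplier (natural join on cost, color): {(Alpha, 1, blue, Dee, 22), (Alpha, 1, blue, Xia, 1), (Alpha, 1, blue, Zed, 5), (Helix, 1, blue, Dee, 22), (Helix, 1, blue, Xia, 1), (Helix, 1, blue, Zed, 5), (Orion, 3, blue, Ivy, 3), (Orion, 3, blue, Uma, 8), (Vega, 1, blue, Dee, 22), (Vega, 1, blue, Xia, 1), (Vega, 1, blue, Zed, 5), (Vega, 3, blue, Ivy, 3), (Vega, 3, blue, Uma, 8), (Zephyr, 1, blue, Dee, 22), (Zephyr, 1, blue, Xia, 1), (Zephyr, 1, blue, Zed, 5)}
Apply σ_{pname = Zephyr}; surviving tuples: {(Zephyr, 1, blue, Dee, 22), (Zephyr, 1, blue, Xia, 1), (Zephyr, 1, blue, Zed, 5)}
Apply σ_{sname = Zed}; surviving tuples: {(Zephyr, 1, blue, Zed, 5)}
π[pname, sname]: project onto (pname, sname) → {(Zephyr, Zed)}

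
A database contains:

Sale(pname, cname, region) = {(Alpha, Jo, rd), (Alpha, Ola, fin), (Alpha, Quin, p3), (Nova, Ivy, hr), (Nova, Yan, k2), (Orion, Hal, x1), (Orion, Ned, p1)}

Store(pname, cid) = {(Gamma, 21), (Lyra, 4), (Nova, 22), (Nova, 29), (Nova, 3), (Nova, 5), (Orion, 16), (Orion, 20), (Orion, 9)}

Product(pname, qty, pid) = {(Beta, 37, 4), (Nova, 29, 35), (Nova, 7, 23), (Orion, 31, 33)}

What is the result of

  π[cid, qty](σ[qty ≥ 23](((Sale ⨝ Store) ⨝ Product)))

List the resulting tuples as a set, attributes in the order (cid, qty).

Joining Sale and Store on pname yields {(Nova, Ivy, hr, 22), (Nova, Ivy, hr, 29), (Nova, Ivy, hr, 3), (Nova, Ivy, hr, 5), (Nova, Yan, k2, 22), (Nova, Yan, k2, 29), (Nova, Yan, k2, 3), (Nova, Yan, k2, 5), (Orion, Hal, x1, 16), (Orion, Hal, x1, 20), (Orion, Hal, x1, 9), (Orion, Ned, p1, 16), (Orion, Ned, p1, 20), (Orion, Ned, p1, 9)}.
Joining (Sale ⨝ Store) and Product on pname yields {(Nova, Ivy, hr, 22, 29, 35), (Nova, Ivy, hr, 22, 7, 23), (Nova, Ivy, hr, 29, 29, 35), (Nova, Ivy, hr, 29, 7, 23), (Nova, Ivy, hr, 3, 29, 35), (Nova, Ivy, hr, 3, 7, 23), (Nova, Ivy, hr, 5, 29, 35), (Nova, Ivy, hr, 5, 7, 23), (Nova, Yan, k2, 22, 29, 35), (Nova, Yan, k2, 22, 7, 23), (Nova, Yan, k2, 29, 29, 35), (Nova, Yan, k2, 29, 7, 23), (Nova, Yan, k2, 3, 29, 35), (Nova, Yan, k2, 3, 7, 23), (Nova, Yan, k2, 5, 29, 35), (Nova, Yan, k2, 5, 7, 23), (Orion, Hal, x1, 16, 31, 33), (Orion, Hal, x1, 20, 31, 33), (Orion, Hal, x1, 9, 31, 33), (Orion, Ned, p1, 16, 31, 33), (Orion, Ned, p1, 20, 31, 33), (Orion, Ned, p1, 9, 31, 33)}.
σ[qty ≥ 23]: keep tuples satisfying qty ≥ 23 → {(Nova, Ivy, hr, 22, 29, 35), (Nova, Ivy, hr, 29, 29, 35), (Nova, Ivy, hr, 3, 29, 35), (Nova, Ivy, hr, 5, 29, 35), (Nova, Yan, k2, 22, 29, 35), (Nova, Yan, k2, 29, 29, 35), (Nova, Yan, k2, 3, 29, 35), (Nova, Yan, k2, 5, 29, 35), (Orion, Hal, x1, 16, 31, 33), (Orion, Hal, x1, 20, 31, 33), (Orion, Hal, x1, 9, 31, 33), (Orion, Ned, p1, 16, 31, 33), (Orion, Ned, p1, 20, 31, 33), (Orion, Ned, p1, 9, 31, 33)}
π_{cid, qty} gives {(16, 31), (20, 31), (22, 29), (29, 29), (3, 29), (5, 29), (9, 31)} (7 duplicate(s) eliminated).

{(16, 31), (20, 31), (22, 29), (29, 29), (3, 29), (5, 29), (9, 31)}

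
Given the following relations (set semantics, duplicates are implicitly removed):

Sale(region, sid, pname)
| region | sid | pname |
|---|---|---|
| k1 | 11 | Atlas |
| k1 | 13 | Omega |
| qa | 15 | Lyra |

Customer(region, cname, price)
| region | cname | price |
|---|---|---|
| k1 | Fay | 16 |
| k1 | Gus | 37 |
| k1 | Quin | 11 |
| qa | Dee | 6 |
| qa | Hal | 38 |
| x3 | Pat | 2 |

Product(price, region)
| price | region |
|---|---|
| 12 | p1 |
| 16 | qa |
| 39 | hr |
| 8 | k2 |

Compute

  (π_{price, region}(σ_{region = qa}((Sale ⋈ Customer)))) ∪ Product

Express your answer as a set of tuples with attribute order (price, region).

Sale ⋈ Customer (natural join on region): {(k1, 11, Atlas, Fay, 16), (k1, 11, Atlas, Gus, 37), (k1, 11, Atlas, Quin, 11), (k1, 13, Omega, Fay, 16), (k1, 13, Omega, Gus, 37), (k1, 13, Omega, Quin, 11), (qa, 15, Lyra, Dee, 6), (qa, 15, Lyra, Hal, 38)}
Apply σ_{region = qa}; surviving tuples: {(qa, 15, Lyra, Dee, 6), (qa, 15, Lyra, Hal, 38)}
π_{price, region} gives {(38, qa), (6, qa)}.
Set union of the two operands is {(12, p1), (16, qa), (38, qa), (39, hr), (6, qa), (8, k2)}.

{(12, p1), (16, qa), (38, qa), (39, hr), (6, qa), (8, k2)}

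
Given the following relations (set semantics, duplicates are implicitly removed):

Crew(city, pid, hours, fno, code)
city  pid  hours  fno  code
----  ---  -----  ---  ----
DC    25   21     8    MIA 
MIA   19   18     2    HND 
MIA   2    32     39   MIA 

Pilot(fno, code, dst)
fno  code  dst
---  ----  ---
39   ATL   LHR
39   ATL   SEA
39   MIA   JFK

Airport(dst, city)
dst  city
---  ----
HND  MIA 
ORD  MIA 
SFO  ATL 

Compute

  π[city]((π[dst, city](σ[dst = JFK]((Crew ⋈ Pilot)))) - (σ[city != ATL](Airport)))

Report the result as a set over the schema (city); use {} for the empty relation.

Joining Crew and Pilot on fno, code yields {(MIA, 2, 32, 39, MIA, JFK)}.
Filtering on dst = JFK leaves {(MIA, 2, 32, 39, MIA, JFK)}.
Projecting to dst, city: {(JFK, MIA)}
Filtering on city != ATL leaves {(HND, MIA), (ORD, MIA)}.
Set difference of the two operands is {(JFK, MIA)}.
Projecting to city: {MIA}

{MIA}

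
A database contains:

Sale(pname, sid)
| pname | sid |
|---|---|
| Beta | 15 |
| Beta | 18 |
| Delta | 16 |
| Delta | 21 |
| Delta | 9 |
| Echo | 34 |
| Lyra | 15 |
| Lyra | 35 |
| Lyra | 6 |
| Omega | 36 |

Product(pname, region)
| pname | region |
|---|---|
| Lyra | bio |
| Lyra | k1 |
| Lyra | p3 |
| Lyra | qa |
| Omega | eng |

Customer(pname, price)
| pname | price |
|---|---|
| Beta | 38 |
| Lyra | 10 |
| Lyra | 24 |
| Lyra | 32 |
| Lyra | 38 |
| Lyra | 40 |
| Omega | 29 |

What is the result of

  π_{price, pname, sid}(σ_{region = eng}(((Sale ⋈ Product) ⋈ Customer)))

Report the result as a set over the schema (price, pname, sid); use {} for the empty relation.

{(29, Omega, 36)}

Natural join on pname: {(Lyra, 15, bio), (Lyra, 15, k1), (Lyra, 15, p3), (Lyra, 15, qa), (Lyra, 35, bio), (Lyra, 35, k1), (Lyra, 35, p3), (Lyra, 35, qa), (Lyra, 6, bio), (Lyra, 6, k1), (Lyra, 6, p3), (Lyra, 6, qa), (Omega, 36, eng)}
Natural join on pname: {(Lyra, 15, bio, 10), (Lyra, 15, bio, 24), (Lyra, 15, bio, 32), (Lyra, 15, bio, 38), (Lyra, 15, bio, 40), (Lyra, 15, k1, 10), (Lyra, 15, k1, 24), (Lyra, 15, k1, 32), (Lyra, 15, k1, 38), (Lyra, 15, k1, 40), (Lyra, 15, p3, 10), (Lyra, 15, p3, 24), (Lyra, 15, p3, 32), (Lyra, 15, p3, 38), (Lyra, 15, p3, 40), (Lyra, 15, qa, 10), (Lyra, 15, qa, 24), (Lyra, 15, qa, 32), (Lyra, 15, qa, 38), (Lyra, 15, qa, 40), (Lyra, 35, bio, 10), (Lyra, 35, bio, 24), (Lyra, 35, bio, 32), (Lyra, 35, bio, 38), (Lyra, 35, bio, 40), (Lyra, 35, k1, 10), (Lyra, 35, k1, 24), (Lyra, 35, k1, 32), (Lyra, 35, k1, 38), (Lyra, 35, k1, 40), (Lyra, 35, p3, 10), (Lyra, 35, p3, 24), (Lyra, 35, p3, 32), (Lyra, 35, p3, 38), (Lyra, 35, p3, 40), (Lyra, 35, qa, 10), (Lyra, 35, qa, 24), (Lyra, 35, qa, 32), (Lyra, 35, qa, 38), (Lyra, 35, qa, 40), (Lyra, 6, bio, 10), (Lyra, 6, bio, 24), (Lyra, 6, bio, 32), (Lyra, 6, bio, 38), (Lyra, 6, bio, 40), (Lyra, 6, k1, 10), (Lyra, 6, k1, 24), (Lyra, 6, k1, 32), (Lyra, 6, k1, 38), (Lyra, 6, k1, 40), (Lyra, 6, p3, 10), (Lyra, 6, p3, 24), (Lyra, 6, p3, 32), (Lyra, 6, p3, 38), (Lyra, 6, p3, 40), (Lyra, 6, qa, 10), (Lyra, 6, qa, 24), (Lyra, 6, qa, 32), (Lyra, 6, qa, 38), (Lyra, 6, qa, 40), (Omega, 36, eng, 29)}
Filtering on region = eng leaves {(Omega, 36, eng, 29)}.
π[price, pname, sid]: project onto (price, pname, sid) → {(29, Omega, 36)}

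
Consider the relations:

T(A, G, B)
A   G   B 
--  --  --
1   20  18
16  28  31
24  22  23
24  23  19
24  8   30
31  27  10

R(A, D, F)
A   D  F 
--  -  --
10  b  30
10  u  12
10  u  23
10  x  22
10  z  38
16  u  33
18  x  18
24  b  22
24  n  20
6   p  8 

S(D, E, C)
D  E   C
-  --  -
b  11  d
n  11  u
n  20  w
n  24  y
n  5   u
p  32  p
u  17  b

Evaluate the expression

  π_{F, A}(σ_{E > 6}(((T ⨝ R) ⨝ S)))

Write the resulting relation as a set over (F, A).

{(20, 24), (22, 24), (33, 16)}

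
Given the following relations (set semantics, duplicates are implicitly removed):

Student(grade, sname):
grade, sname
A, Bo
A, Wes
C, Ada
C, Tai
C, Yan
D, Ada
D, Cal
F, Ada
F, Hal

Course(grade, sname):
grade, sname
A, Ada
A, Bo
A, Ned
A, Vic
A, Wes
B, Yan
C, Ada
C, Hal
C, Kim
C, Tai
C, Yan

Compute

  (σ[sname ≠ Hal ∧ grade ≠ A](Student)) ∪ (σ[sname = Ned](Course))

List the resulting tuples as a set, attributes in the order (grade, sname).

{(A, Ned), (C, Ada), (C, Tai), (C, Yan), (D, Ada), (D, Cal), (F, Ada)}

Filtering on sname ≠ Hal ∧ grade ≠ A leaves {(C, Ada), (C, Tai), (C, Yan), (D, Ada), (D, Cal), (F, Ada)}.
Filtering on sname = Ned leaves {(A, Ned)}.
Union: {(C, Ada), (C, Tai), (C, Yan), (D, Ada), (D, Cal), (F, Ada)} with {(A, Ned)} → {(A, Ned), (C, Ada), (C, Tai), (C, Yan), (D, Ada), (D, Cal), (F, Ada)}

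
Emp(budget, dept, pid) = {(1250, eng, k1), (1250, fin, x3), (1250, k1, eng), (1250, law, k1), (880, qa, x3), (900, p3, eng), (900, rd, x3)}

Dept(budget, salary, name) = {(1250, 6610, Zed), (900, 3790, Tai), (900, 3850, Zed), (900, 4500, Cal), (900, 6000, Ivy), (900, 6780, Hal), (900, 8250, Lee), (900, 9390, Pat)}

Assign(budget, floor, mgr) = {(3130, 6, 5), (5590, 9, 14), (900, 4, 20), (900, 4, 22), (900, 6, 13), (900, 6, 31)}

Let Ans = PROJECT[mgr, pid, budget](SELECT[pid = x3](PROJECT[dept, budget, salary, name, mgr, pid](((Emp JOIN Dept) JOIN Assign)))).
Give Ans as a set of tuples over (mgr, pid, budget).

{(13, x3, 900), (20, x3, 900), (22, x3, 900), (31, x3, 900)}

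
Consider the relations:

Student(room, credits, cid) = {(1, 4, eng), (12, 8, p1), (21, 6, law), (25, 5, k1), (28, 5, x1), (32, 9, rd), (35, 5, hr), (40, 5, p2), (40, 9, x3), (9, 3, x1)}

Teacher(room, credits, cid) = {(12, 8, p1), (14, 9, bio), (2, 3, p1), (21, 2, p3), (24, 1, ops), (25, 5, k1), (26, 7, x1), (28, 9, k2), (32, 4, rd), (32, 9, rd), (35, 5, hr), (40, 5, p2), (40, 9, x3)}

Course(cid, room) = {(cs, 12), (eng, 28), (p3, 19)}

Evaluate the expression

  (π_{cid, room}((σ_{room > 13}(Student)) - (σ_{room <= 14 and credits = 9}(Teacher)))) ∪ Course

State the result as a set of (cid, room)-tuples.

σ[room > 13]: keep tuples satisfying room > 13 → {(21, 6, law), (25, 5, k1), (28, 5, x1), (32, 9, rd), (35, 5, hr), (40, 5, p2), (40, 9, x3)}
σ[room <= 14 and credits = 9]: keep tuples satisfying room <= 14 and credits = 9 → {(14, 9, bio)}
Taking the difference: {(21, 6, law), (25, 5, k1), (28, 5, x1), (32, 9, rd), (35, 5, hr), (40, 5, p2), (40, 9, x3)}
π[cid, room]: project onto (cid, room) → {(hr, 35), (k1, 25), (law, 21), (p2, 40), (rd, 32), (x1, 28), (x3, 40)}
Taking the union: {(cs, 12), (eng, 28), (hr, 35), (k1, 25), (law, 21), (p2, 40), (p3, 19), (rd, 32), (x1, 28), (x3, 40)}

{(cs, 12), (eng, 28), (hr, 35), (k1, 25), (law, 21), (p2, 40), (p3, 19), (rd, 32), (x1, 28), (x3, 40)}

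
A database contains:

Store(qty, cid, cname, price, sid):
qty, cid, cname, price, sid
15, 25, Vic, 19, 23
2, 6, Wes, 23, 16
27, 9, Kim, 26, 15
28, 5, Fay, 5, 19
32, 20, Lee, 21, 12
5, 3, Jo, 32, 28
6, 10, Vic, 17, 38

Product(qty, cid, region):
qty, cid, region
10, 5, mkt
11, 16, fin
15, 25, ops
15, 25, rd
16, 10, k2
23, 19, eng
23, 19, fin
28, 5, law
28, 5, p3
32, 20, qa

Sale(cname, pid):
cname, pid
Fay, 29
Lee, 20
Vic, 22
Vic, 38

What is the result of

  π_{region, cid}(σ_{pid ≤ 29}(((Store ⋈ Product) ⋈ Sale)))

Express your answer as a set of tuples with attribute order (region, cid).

{(law, 5), (ops, 25), (p3, 5), (qa, 20), (rd, 25)}

Natural join on qty, cid: {(15, 25, Vic, 19, 23, ops), (15, 25, Vic, 19, 23, rd), (28, 5, Fay, 5, 19, law), (28, 5, Fay, 5, 19, p3), (32, 20, Lee, 21, 12, qa)}
Natural join on cname: {(15, 25, Vic, 19, 23, ops, 22), (15, 25, Vic, 19, 23, ops, 38), (15, 25, Vic, 19, 23, rd, 22), (15, 25, Vic, 19, 23, rd, 38), (28, 5, Fay, 5, 19, law, 29), (28, 5, Fay, 5, 19, p3, 29), (32, 20, Lee, 21, 12, qa, 20)}
σ[pid ≤ 29]: keep tuples satisfying pid ≤ 29 → {(15, 25, Vic, 19, 23, ops, 22), (15, 25, Vic, 19, 23, rd, 22), (28, 5, Fay, 5, 19, law, 29), (28, 5, Fay, 5, 19, p3, 29), (32, 20, Lee, 21, 12, qa, 20)}
π_{region, cid} gives {(law, 5), (ops, 25), (p3, 5), (qa, 20), (rd, 25)}.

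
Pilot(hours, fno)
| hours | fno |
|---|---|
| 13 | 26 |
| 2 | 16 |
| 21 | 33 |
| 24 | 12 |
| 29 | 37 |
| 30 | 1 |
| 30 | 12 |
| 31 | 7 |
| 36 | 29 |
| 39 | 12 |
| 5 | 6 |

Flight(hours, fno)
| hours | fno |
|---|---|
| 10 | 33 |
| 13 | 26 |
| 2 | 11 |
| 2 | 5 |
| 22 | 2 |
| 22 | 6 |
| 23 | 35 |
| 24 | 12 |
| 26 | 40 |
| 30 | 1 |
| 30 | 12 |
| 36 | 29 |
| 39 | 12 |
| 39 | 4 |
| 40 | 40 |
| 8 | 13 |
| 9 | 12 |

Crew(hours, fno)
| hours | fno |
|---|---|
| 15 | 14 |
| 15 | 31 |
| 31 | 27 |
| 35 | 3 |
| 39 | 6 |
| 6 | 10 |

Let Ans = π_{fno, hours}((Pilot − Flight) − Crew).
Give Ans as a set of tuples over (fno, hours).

Set difference of the two operands is {(2, 16), (21, 33), (29, 37), (31, 7), (5, 6)}.
Set difference of the two operands is {(2, 16), (21, 33), (29, 37), (31, 7), (5, 6)}.
π_{fno, hours} gives {(16, 2), (33, 21), (37, 29), (6, 5), (7, 31)}.

{(16, 2), (33, 21), (37, 29), (6, 5), (7, 31)}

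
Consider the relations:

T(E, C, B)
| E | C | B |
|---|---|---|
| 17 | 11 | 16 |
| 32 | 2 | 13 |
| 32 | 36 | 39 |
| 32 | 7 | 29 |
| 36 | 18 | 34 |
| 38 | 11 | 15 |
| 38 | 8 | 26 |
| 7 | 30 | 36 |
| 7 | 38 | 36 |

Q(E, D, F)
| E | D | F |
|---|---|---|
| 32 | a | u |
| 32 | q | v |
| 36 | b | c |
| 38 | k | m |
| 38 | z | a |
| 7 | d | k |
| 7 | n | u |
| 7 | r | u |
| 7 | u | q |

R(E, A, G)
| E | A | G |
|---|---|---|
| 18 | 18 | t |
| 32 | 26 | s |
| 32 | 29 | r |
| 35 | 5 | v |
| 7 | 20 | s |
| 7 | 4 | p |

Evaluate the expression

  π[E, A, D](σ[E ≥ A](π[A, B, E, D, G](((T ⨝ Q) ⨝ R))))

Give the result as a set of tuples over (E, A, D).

{(32, 26, a), (32, 26, q), (32, 29, a), (32, 29, q), (7, 4, d), (7, 4, n), (7, 4, r), (7, 4, u)}

T ⋈ Q (natural join on E): {(32, 2, 13, a, u), (32, 2, 13, q, v), (32, 36, 39, a, u), (32, 36, 39, q, v), (32, 7, 29, a, u), (32, 7, 29, q, v), (36, 18, 34, b, c), (38, 11, 15, k, m), (38, 11, 15, z, a), (38, 8, 26, k, m), (38, 8, 26, z, a), (7, 30, 36, d, k), (7, 30, 36, n, u), (7, 30, 36, r, u), (7, 30, 36, u, q), (7, 38, 36, d, k), (7, 38, 36, n, u), (7, 38, 36, r, u), (7, 38, 36, u, q)}
(T ⨝ Q) ⋈ R (natural join on E): {(32, 2, 13, a, u, 26, s), (32, 2, 13, a, u, 29, r), (32, 2, 13, q, v, 26, s), (32, 2, 13, q, v, 29, r), (32, 36, 39, a, u, 26, s), (32, 36, 39, a, u, 29, r), (32, 36, 39, q, v, 26, s), (32, 36, 39, q, v, 29, r), (32, 7, 29, a, u, 26, s), (32, 7, 29, a, u, 29, r), (32, 7, 29, q, v, 26, s), (32, 7, 29, q, v, 29, r), (7, 30, 36, d, k, 20, s), (7, 30, 36, d, k, 4, p), (7, 30, 36, n, u, 20, s), (7, 30, 36, n, u, 4, p), (7, 30, 36, r, u, 20, s), (7, 30, 36, r, u, 4, p), (7, 30, 36, u, q, 20, s), (7, 30, 36, u, q, 4, p), (7, 38, 36, d, k, 20, s), (7, 38, 36, d, k, 4, p), (7, 38, 36, n, u, 20, s), (7, 38, 36, n, u, 4, p), (7, 38, 36, r, u, 20, s), (7, 38, 36, r, u, 4, p), (7, 38, 36, u, q, 20, s), (7, 38, 36, u, q, 4, p)}
Keep only column(s) A, B, E, D, G (8 duplicate(s) eliminated): {(20, 36, 7, d, s), (20, 36, 7, n, s), (20, 36, 7, r, s), (20, 36, 7, u, s), (26, 13, 32, a, s), (26, 13, 32, q, s), (26, 29, 32, a, s), (26, 29, 32, q, s), (26, 39, 32, a, s), (26, 39, 32, q, s), (29, 13, 32, a, r), (29, 13, 32, q, r), (29, 29, 32, a, r), (29, 29, 32, q, r), (29, 39, 32, a, r), (29, 39, 32, q, r), (4, 36, 7, d, p), (4, 36, 7, n, p), (4, 36, 7, r, p), (4, 36, 7, u, p)}
Apply σ_{E ≥ A}; surviving tuples: {(26, 13, 32, a, s), (26, 13, 32, q, s), (26, 29, 32, a, s), (26, 29, 32, q, s), (26, 39, 32, a, s), (26, 39, 32, q, s), (29, 13, 32, a, r), (29, 13, 32, q, r), (29, 29, 32, a, r), (29, 29, 32, q, r), (29, 39, 32, a, r), (29, 39, 32, q, r), (4, 36, 7, d, p), (4, 36, 7, n, p), (4, 36, 7, r, p), (4, 36, 7, u, p)}
Keep only column(s) E, A, D (8 duplicate(s) eliminated): {(32, 26, a), (32, 26, q), (32, 29, a), (32, 29, q), (7, 4, d), (7, 4, n), (7, 4, r), (7, 4, u)}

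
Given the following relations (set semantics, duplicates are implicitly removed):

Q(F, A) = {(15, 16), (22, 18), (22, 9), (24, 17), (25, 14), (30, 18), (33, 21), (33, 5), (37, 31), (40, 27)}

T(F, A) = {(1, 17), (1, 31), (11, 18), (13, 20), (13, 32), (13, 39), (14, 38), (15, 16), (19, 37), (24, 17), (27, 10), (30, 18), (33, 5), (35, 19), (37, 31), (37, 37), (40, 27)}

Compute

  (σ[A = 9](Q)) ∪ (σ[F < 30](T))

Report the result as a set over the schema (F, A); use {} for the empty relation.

{(1, 17), (1, 31), (11, 18), (13, 20), (13, 32), (13, 39), (14, 38), (15, 16), (19, 37), (22, 9), (24, 17), (27, 10)}

Filtering on A = 9 leaves {(22, 9)}.
Filtering on F < 30 leaves {(1, 17), (1, 31), (11, 18), (13, 20), (13, 32), (13, 39), (14, 38), (15, 16), (19, 37), (24, 17), (27, 10)}.
Taking the union: {(1, 17), (1, 31), (11, 18), (13, 20), (13, 32), (13, 39), (14, 38), (15, 16), (19, 37), (22, 9), (24, 17), (27, 10)}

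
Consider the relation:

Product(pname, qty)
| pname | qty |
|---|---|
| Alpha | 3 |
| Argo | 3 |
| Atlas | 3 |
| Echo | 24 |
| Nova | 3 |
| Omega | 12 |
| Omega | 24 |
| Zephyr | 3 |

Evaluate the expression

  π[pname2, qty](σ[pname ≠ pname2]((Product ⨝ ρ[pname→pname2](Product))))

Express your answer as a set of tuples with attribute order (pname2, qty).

ρ[pname→pname2]: schema becomes (pname2, qty); tuples unchanged.
Natural join on qty: {(Alpha, 3, Alpha), (Alpha, 3, Argo), (Alpha, 3, Atlas), (Alpha, 3, Nova), (Alpha, 3, Zephyr), (Argo, 3, Alpha), (Argo, 3, Argo), (Argo, 3, Atlas), (Argo, 3, Nova), (Argo, 3, Zephyr), (Atlas, 3, Alpha), (Atlas, 3, Argo), (Atlas, 3, Atlas), (Atlas, 3, Nova), (Atlas, 3, Zephyr), (Echo, 24, Echo), (Echo, 24, Omega), (Nova, 3, Alpha), (Nova, 3, Argo), (Nova, 3, Atlas), (Nova, 3, Nova), (Nova, 3, Zephyr), (Omega, 12, Omega), (Omega, 24, Echo), (Omega, 24, Omega), (Zephyr, 3, Alpha), (Zephyr, 3, Argo), (Zephyr, 3, Atlas), (Zephyr, 3, Nova), (Zephyr, 3, Zephyr)}
σ[pname ≠ pname2]: keep tuples satisfying pname ≠ pname2 → {(Alpha, 3, Argo), (Alpha, 3, Atlas), (Alpha, 3, Nova), (Alpha, 3, Zephyr), (Argo, 3, Alpha), (Argo, 3, Atlas), (Argo, 3, Nova), (Argo, 3, Zephyr), (Atlas, 3, Alpha), (Atlas, 3, Argo), (Atlas, 3, Nova), (Atlas, 3, Zephyr), (Echo, 24, Omega), (Nova, 3, Alpha), (Nova, 3, Argo), (Nova, 3, Atlas), (Nova, 3, Zephyr), (Omega, 24, Echo), (Zephyr, 3, Alpha), (Zephyr, 3, Argo), (Zephyr, 3, Atlas), (Zephyr, 3, Nova)}
π[pname2, qty]: project onto (pname2, qty) (15 duplicate(s) eliminated) → {(Alpha, 3), (Argo, 3), (Atlas, 3), (Echo, 24), (Nova, 3), (Omega, 24), (Zephyr, 3)}

{(Alpha, 3), (Argo, 3), (Atlas, 3), (Echo, 24), (Nova, 3), (Omega, 24), (Zephyr, 3)}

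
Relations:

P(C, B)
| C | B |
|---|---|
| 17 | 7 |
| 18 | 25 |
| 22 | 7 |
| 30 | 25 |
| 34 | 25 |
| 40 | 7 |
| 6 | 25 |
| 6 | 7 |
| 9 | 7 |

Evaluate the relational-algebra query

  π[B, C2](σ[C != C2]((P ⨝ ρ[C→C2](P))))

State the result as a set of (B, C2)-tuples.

{(25, 18), (25, 30), (25, 34), (25, 6), (7, 17), (7, 22), (7, 40), (7, 6), (7, 9)}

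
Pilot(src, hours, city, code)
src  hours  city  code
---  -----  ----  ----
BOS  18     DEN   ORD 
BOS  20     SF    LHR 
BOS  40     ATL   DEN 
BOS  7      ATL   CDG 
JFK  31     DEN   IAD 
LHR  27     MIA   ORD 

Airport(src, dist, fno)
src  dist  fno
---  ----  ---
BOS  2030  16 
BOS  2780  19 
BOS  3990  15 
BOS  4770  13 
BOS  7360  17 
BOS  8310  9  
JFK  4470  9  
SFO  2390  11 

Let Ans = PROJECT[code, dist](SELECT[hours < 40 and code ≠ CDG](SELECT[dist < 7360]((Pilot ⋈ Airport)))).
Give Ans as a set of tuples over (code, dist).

{(IAD, 4470), (LHR, 2030), (LHR, 2780), (LHR, 3990), (LHR, 4770), (ORD, 2030), (ORD, 2780), (ORD, 3990), (ORD, 4770)}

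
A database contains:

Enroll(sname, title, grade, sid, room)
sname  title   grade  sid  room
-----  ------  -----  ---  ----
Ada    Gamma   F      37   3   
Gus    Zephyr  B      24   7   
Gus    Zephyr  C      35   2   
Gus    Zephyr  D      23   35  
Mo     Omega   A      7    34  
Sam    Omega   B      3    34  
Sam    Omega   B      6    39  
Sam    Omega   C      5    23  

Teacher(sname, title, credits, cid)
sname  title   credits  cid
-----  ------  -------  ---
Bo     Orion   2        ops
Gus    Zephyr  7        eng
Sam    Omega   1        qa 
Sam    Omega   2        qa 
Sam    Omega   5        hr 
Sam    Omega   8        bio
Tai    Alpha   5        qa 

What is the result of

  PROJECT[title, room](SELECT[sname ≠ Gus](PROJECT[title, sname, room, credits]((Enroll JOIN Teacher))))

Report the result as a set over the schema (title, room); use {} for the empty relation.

Natural join on sname, title: {(Gus, Zephyr, B, 24, 7, 7, eng), (Gus, Zephyr, C, 35, 2, 7, eng), (Gus, Zephyr, D, 23, 35, 7, eng), (Sam, Omega, B, 3, 34, 1, qa), (Sam, Omega, B, 3, 34, 2, qa), (Sam, Omega, B, 3, 34, 5, hr), (Sam, Omega, B, 3, 34, 8, bio), (Sam, Omega, B, 6, 39, 1, qa), (Sam, Omega, B, 6, 39, 2, qa), (Sam, Omega, B, 6, 39, 5, hr), (Sam, Omega, B, 6, 39, 8, bio), (Sam, Omega, C, 5, 23, 1, qa), (Sam, Omega, C, 5, 23, 2, qa), (Sam, Omega, C, 5, 23, 5, hr), (Sam, Omega, C, 5, 23, 8, bio)}
Projecting to title, sname, room, credits: {(Omega, Sam, 23, 1), (Omega, Sam, 23, 2), (Omega, Sam, 23, 5), (Omega, Sam, 23, 8), (Omega, Sam, 34, 1), (Omega, Sam, 34, 2), (Omega, Sam, 34, 5), (Omega, Sam, 34, 8), (Omega, Sam, 39, 1), (Omega, Sam, 39, 2), (Omega, Sam, 39, 5), (Omega, Sam, 39, 8), (Zephyr, Gus, 2, 7), (Zephyr, Gus, 35, 7), (Zephyr, Gus, 7, 7)}
Selection sname ≠ Gus: {(Omega, Sam, 23, 1), (Omega, Sam, 23, 2), (Omega, Sam, 23, 5), (Omega, Sam, 23, 8), (Omega, Sam, 34, 1), (Omega, Sam, 34, 2), (Omega, Sam, 34, 5), (Omega, Sam, 34, 8), (Omega, Sam, 39, 1), (Omega, Sam, 39, 2), (Omega, Sam, 39, 5), (Omega, Sam, 39, 8)}
Projecting to title, room (9 duplicate(s) eliminated): {(Omega, 23), (Omega, 34), (Omega, 39)}

{(Omega, 23), (Omega, 34), (Omega, 39)}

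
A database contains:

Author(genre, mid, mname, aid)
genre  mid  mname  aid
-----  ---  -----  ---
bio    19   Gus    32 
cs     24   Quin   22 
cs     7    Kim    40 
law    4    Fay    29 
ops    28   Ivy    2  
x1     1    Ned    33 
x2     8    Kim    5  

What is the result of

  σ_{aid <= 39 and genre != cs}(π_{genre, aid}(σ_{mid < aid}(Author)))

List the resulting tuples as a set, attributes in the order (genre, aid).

Selection mid < aid: {(bio, 19, Gus, 32), (cs, 7, Kim, 40), (law, 4, Fay, 29), (x1, 1, Ned, 33)}
Keep only column(s) genre, aid: {(bio, 32), (cs, 40), (law, 29), (x1, 33)}
Selection aid <= 39 and genre != cs: {(bio, 32), (law, 29), (x1, 33)}

{(bio, 32), (law, 29), (x1, 33)}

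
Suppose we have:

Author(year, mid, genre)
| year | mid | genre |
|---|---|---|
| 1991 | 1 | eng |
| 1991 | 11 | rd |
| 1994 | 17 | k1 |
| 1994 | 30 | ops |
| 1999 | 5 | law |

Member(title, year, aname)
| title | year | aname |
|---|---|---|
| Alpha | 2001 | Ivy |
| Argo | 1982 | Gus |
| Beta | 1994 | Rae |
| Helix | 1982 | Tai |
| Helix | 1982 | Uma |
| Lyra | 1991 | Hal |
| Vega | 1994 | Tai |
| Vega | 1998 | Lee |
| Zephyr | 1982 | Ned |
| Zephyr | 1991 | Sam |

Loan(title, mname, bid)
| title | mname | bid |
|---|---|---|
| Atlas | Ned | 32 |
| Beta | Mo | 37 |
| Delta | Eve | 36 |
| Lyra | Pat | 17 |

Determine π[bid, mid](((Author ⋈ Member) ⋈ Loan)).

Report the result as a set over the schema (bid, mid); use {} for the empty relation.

{(17, 1), (17, 11), (37, 17), (37, 30)}

Joining Author and Member on year yields {(1991, 1, eng, Lyra, Hal), (1991, 1, eng, Zephyr, Sam), (1991, 11, rd, Lyra, Hal), (1991, 11, rd, Zephyr, Sam), (1994, 17, k1, Beta, Rae), (1994, 17, k1, Vega, Tai), (1994, 30, ops, Beta, Rae), (1994, 30, ops, Vega, Tai)}.
Joining (Author ⋈ Member) and Loan on title yields {(1991, 1, eng, Lyra, Hal, Pat, 17), (1991, 11, rd, Lyra, Hal, Pat, 17), (1994, 17, k1, Beta, Rae, Mo, 37), (1994, 30, ops, Beta, Rae, Mo, 37)}.
π[bid, mid]: project onto (bid, mid) → {(17, 1), (17, 11), (37, 17), (37, 30)}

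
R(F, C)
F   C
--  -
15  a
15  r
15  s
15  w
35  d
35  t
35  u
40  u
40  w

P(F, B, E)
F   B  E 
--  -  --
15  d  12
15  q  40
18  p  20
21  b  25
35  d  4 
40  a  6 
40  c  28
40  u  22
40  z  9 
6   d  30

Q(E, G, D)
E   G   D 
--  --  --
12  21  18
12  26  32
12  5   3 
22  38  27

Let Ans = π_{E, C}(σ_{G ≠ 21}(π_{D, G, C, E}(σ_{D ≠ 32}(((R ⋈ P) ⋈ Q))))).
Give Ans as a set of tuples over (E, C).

{(12, a), (12, r), (12, s), (12, w), (22, u), (22, w)}

Natural join on F: {(15, a, d, 12), (15, a, q, 40), (15, r, d, 12), (15, r, q, 40), (15, s, d, 12), (15, s, q, 40), (15, w, d, 12), (15, w, q, 40), (35, d, d, 4), (35, t, d, 4), (35, u, d, 4), (40, u, a, 6), (40, u, c, 28), (40, u, u, 22), (40, u, z, 9), (40, w, a, 6), (40, w, c, 28), (40, w, u, 22), (40, w, z, 9)}
Natural join on E: {(15, a, d, 12, 21, 18), (15, a, d, 12, 26, 32), (15, a, d, 12, 5, 3), (15, r, d, 12, 21, 18), (15, r, d, 12, 26, 32), (15, r, d, 12, 5, 3), (15, s, d, 12, 21, 18), (15, s, d, 12, 26, 32), (15, s, d, 12, 5, 3), (15, w, d, 12, 21, 18), (15, w, d, 12, 26, 32), (15, w, d, 12, 5, 3), (40, u, u, 22, 38, 27), (40, w, u, 22, 38, 27)}
σ[D ≠ 32]: keep tuples satisfying D ≠ 32 → {(15, a, d, 12, 21, 18), (15, a, d, 12, 5, 3), (15, r, d, 12, 21, 18), (15, r, d, 12, 5, 3), (15, s, d, 12, 21, 18), (15, s, d, 12, 5, 3), (15, w, d, 12, 21, 18), (15, w, d, 12, 5, 3), (40, u, u, 22, 38, 27), (40, w, u, 22, 38, 27)}
π_{D, G, C, E} gives {(18, 21, a, 12), (18, 21, r, 12), (18, 21, s, 12), (18, 21, w, 12), (27, 38, u, 22), (27, 38, w, 22), (3, 5, a, 12), (3, 5, r, 12), (3, 5, s, 12), (3, 5, w, 12)}.
σ[G ≠ 21]: keep tuples satisfying G ≠ 21 → {(27, 38, u, 22), (27, 38, w, 22), (3, 5, a, 12), (3, 5, r, 12), (3, 5, s, 12), (3, 5, w, 12)}
π_{E, C} gives {(12, a), (12, r), (12, s), (12, w), (22, u), (22, w)}.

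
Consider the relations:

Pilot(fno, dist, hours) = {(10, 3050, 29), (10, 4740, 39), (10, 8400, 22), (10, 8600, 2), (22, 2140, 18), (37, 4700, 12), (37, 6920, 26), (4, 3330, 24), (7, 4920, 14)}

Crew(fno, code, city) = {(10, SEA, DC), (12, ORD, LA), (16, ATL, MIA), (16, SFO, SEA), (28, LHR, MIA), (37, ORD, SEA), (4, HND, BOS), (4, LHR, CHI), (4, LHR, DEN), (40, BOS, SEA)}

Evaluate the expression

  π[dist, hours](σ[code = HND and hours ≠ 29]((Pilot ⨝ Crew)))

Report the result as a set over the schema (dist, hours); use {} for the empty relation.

Joining Pilot and Crew on fno yields {(10, 3050, 29, SEA, DC), (10, 4740, 39, SEA, DC), (10, 8400, 22, SEA, DC), (10, 8600, 2, SEA, DC), (37, 4700, 12, ORD, SEA), (37, 6920, 26, ORD, SEA), (4, 3330, 24, HND, BOS), (4, 3330, 24, LHR, CHI), (4, 3330, 24, LHR, DEN)}.
Selection code = HND and hours ≠ 29: {(4, 3330, 24, HND, BOS)}
π_{dist, hours} gives {(3330, 24)}.

{(3330, 24)}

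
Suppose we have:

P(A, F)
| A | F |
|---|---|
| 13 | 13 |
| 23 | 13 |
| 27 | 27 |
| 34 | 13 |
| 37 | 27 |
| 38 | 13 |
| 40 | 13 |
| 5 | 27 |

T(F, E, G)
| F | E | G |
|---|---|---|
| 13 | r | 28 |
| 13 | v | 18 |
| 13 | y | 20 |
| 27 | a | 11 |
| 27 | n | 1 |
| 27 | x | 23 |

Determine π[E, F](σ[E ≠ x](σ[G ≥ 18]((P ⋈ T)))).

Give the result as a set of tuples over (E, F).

P ⋈ T (natural join on F): {(13, 13, r, 28), (13, 13, v, 18), (13, 13, y, 20), (23, 13, r, 28), (23, 13, v, 18), (23, 13, y, 20), (27, 27, a, 11), (27, 27, n, 1), (27, 27, x, 23), (34, 13, r, 28), (34, 13, v, 18), (34, 13, y, 20), (37, 27, a, 11), (37, 27, n, 1), (37, 27, x, 23), (38, 13, r, 28), (38, 13, v, 18), (38, 13, y, 20), (40, 13, r, 28), (40, 13, v, 18), (40, 13, y, 20), (5, 27, a, 11), (5, 27, n, 1), (5, 27, x, 23)}
Selection G ≥ 18: {(13, 13, r, 28), (13, 13, v, 18), (13, 13, y, 20), (23, 13, r, 28), (23, 13, v, 18), (23, 13, y, 20), (27, 27, x, 23), (34, 13, r, 28), (34, 13, v, 18), (34, 13, y, 20), (37, 27, x, 23), (38, 13, r, 28), (38, 13, v, 18), (38, 13, y, 20), (40, 13, r, 28), (40, 13, v, 18), (40, 13, y, 20), (5, 27, x, 23)}
Selection E ≠ x: {(13, 13, r, 28), (13, 13, v, 18), (13, 13, y, 20), (23, 13, r, 28), (23, 13, v, 18), (23, 13, y, 20), (34, 13, r, 28), (34, 13, v, 18), (34, 13, y, 20), (38, 13, r, 28), (38, 13, v, 18), (38, 13, y, 20), (40, 13, r, 28), (40, 13, v, 18), (40, 13, y, 20)}
π[E, F]: project onto (E, F) (12 duplicate(s) eliminated) → {(r, 13), (v, 13), (y, 13)}

{(r, 13), (v, 13), (y, 13)}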